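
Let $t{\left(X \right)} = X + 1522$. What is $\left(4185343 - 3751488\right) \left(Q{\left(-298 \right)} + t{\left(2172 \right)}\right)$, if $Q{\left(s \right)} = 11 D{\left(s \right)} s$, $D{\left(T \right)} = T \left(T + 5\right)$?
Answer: $-124174332850290$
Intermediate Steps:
$D{\left(T \right)} = T \left(5 + T\right)$
$t{\left(X \right)} = 1522 + X$
$Q{\left(s \right)} = 11 s^{2} \left(5 + s\right)$ ($Q{\left(s \right)} = 11 s \left(5 + s\right) s = 11 s^{2} \left(5 + s\right)$)
$\left(4185343 - 3751488\right) \left(Q{\left(-298 \right)} + t{\left(2172 \right)}\right) = \left(4185343 - 3751488\right) \left(11 \left(-298\right)^{2} \left(5 - 298\right) + \left(1522 + 2172\right)\right) = 433855 \left(11 \cdot 88804 \left(-293\right) + 3694\right) = 433855 \left(-286215292 + 3694\right) = 433855 \left(-286211598\right) = -124174332850290$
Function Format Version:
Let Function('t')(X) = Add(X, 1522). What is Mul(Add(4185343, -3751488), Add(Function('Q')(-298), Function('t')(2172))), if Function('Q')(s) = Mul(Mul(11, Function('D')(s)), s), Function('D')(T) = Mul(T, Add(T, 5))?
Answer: -124174332850290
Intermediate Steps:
Function('D')(T) = Mul(T, Add(5, T))
Function('t')(X) = Add(1522, X)
Function('Q')(s) = Mul(11, Pow(s, 2), Add(5, s)) (Function('Q')(s) = Mul(Mul(11, Mul(s, Add(5, s))), s) = Mul(Mul(11, s, Add(5, s)), s) = Mul(11, Pow(s, 2), Add(5, s)))
Mul(Add(4185343, -3751488), Add(Function('Q')(-298), Function('t')(2172))) = Mul(Add(4185343, -3751488), Add(Mul(11, Pow(-298, 2), Add(5, -298)), Add(1522, 2172))) = Mul(433855, Add(Mul(11, 88804, -293), 3694)) = Mul(433855, Add(-286215292, 3694)) = Mul(433855, -286211598) = -124174332850290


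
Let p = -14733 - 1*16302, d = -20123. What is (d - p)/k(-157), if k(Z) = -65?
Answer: -10912/65 ≈ -167.88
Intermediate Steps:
p = -31035 (p = -14733 - 16302 = -31035)
(d - p)/k(-157) = (-20123 - 1*(-31035))/(-65) = (-20123 + 31035)*(-1/65) = 10912*(-1/65) = -10912/65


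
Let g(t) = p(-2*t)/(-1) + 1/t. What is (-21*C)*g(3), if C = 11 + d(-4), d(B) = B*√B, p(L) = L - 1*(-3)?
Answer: -770 + 560*I ≈ -770.0 + 560.0*I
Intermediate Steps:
p(L) = 3 + L (p(L) = L + 3 = 3 + L)
d(B) = B^(3/2)
g(t) = -3 + 1/t + 2*t (g(t) = (3 - 2*t)/(-1) + 1/t = (3 - 2*t)*(-1) + 1/t = (-3 + 2*t) + 1/t = -3 + 1/t + 2*t)
C = 11 - 8*I (C = 11 + (-4)^(3/2) = 11 - 8*I ≈ 11.0 - 8.0*I)
(-21*C)*g(3) = (-21*(11 - 8*I))*(-3 + 1/3 + 2*3) = (-231 + 168*I)*(-3 + ⅓ + 6) = (-231 + 168*I)*(10/3) = -770 + 560*I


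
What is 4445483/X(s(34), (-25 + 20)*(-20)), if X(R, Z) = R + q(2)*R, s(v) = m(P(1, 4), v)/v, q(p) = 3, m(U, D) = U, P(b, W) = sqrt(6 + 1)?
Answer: 10796173*sqrt(7)/2 ≈ 1.4282e+7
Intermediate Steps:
P(b, W) = sqrt(7)
s(v) = sqrt(7)/v
X(R, Z) = 4*R (X(R, Z) = R + 3*R = 4*R)
4445483/X(s(34), (-25 + 20)*(-20)) = 4445483/((4*(sqrt(7)/34))) = 4445483/((2*sqrt(7)/17)) = 4445483*(17*sqrt(7)/14) = 10796173*sqrt(7)/2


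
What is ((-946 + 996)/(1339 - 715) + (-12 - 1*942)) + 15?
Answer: -292943/312 ≈ -938.92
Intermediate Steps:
((-946 + 996)/(1339 - 715) + (-12 - 1*942)) + 15 = (50/624 + (-12 - 942)) + 15 = (50*(1/624) - 954) + 15 = (25/312 - 954) + 15 = -297623/312 + 15 = -292943/312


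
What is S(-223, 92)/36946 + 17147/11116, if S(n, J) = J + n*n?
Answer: 84808807/29335124 ≈ 2.8910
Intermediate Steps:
S(n, J) = J + n**2
S(-223, 92)/36946 + 17147/11116 = (92 + (-223)**2)/36946 + 17147/11116 = (92 + 49729)*(1/36946) + 17147*(1/11116) = 49821*(1/36946) + 17147/11116 = 49821/36946 + 17147/11116 = 84808807/29335124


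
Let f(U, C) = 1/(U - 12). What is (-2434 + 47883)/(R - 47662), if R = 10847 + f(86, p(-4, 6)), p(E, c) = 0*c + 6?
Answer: -3363226/2724309 ≈ -1.2345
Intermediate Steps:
p(E, c) = 6 (p(E, c) = 0 + 6 = 6)
f(U, C) = 1/(-12 + U)
R = 802679/74 (R = 10847 + 1/(-12 + 86) = 10847 + 1/74 = 802679/74 ≈ 10847.)
(-2434 + 47883)/(R - 47662) = (-2434 + 47883)/(802679/74 - 47662) = 45449/(-2724309/74) = 45449*(-74/2724309) = -3363226/2724309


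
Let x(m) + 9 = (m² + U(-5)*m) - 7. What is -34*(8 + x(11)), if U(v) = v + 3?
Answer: -3094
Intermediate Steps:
U(v) = 3 + v
x(m) = -16 + m² - 2*m (x(m) = -9 + ((m² + (3 - 5)*m) - 7) = -9 + ((m² - 2*m) - 7) = -9 + (-7 + m² - 2*m) = -16 + m² - 2*m)
-34*(8 + x(11)) = -34*(8 + (-16 + 11² - 2*11)) = -34*(8 + (-16 + 121 - 22)) = -34*(8 + 83) = -34*91 = -3094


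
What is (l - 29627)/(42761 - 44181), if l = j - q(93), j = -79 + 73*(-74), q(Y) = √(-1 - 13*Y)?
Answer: 8777/355 + 11*I*√10/1420 ≈ 24.724 + 0.024497*I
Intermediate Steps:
j = -5481 (j = -79 - 5402 = -5481)
l = -5481 - 11*I*√10 (l = -5481 - √(-1 - 13*93) = -5481 - √(-1 - 1209) = -5481 - √(-1210) = -5481 - 11*I*√10 ≈ -5481.0 - 34.785*I)
(l - 29627)/(42761 - 44181) = ((-5481 - 11*I*√10) - 29627)/(42761 - 44181) = (-35108 - 11*I*√10)/(-1420) = (-35108 - 11*I*√10)*(-1/1420) = 8777/355 + 11*I*√10/1420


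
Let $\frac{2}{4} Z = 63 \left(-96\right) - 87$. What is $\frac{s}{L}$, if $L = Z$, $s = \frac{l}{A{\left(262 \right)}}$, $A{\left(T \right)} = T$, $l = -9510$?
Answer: $\frac{317}{107158} \approx 0.0029582$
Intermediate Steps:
$s = - \frac{4755}{131}$ ($s = - \frac{9510}{262} = \left(-9510\right) \frac{1}{262} = - \frac{4755}{131} \approx -36.298$)
$Z = -12270$ ($Z = 2 \left(63 \left(-96\right) - 87\right) = 2 \left(-6048 - 87\right) = 2 \left(-6135\right) = -12270$)
$L = -12270$
$\frac{s}{L} = - \frac{4755}{131 \left(-12270\right)} = \left(- \frac{4755}{131}\right) \left(- \frac{1}{12270}\right) = \frac{317}{107158}$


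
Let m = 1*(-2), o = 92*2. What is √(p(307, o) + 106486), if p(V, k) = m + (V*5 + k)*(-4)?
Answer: 2*√24902 ≈ 315.61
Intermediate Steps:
o = 184
m = -2
p(V, k) = -2 - 20*V - 4*k (p(V, k) = -2 + (V*5 + k)*(-4) = -2 + (5*V + k)*(-4) = -2 + (k + 5*V)*(-4) = -2 + (-20*V - 4*k) = -2 - 20*V - 4*k)
√(p(307, o) + 106486) = √((-2 - 20*307 - 4*184) + 106486) = √((-2 - 6140 - 736) + 106486) = √(-6878 + 106486) = √99608 = 2*√24902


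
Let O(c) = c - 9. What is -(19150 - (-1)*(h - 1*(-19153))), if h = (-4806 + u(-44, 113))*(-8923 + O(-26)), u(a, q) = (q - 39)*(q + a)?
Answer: 2649097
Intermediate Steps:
O(c) = -9 + c
u(a, q) = (-39 + q)*(a + q)
h = -2687400 (h = (-4806 + (113² - 39*(-44) - 39*113 - 44*113))*(-8923 + (-9 - 26)) = (-4806 + (12769 + 1716 - 4407 - 4972))*(-8923 - 35) = (-4806 + 5106)*(-8958) = 300*(-8958) = -2687400)
-(19150 - (-1)*(h - 1*(-19153))) = -(19150 - (-1)*(-2687400 - 1*(-19153))) = -(19150 - (-1)*(-2687400 + 19153)) = -(19150 - (-1)*(-2668247)) = -(19150 - 1*2668247) = -(19150 - 2668247) = -1*(-2649097) = 2649097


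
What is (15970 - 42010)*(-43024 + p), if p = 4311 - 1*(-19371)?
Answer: 503665680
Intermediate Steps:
p = 23682 (p = 4311 + 19371 = 23682)
(15970 - 42010)*(-43024 + p) = (15970 - 42010)*(-43024 + 23682) = -26040*(-19342) = 503665680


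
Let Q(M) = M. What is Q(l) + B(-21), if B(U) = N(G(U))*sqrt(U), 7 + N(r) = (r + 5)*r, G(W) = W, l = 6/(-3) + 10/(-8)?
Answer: -13/4 + 329*I*sqrt(21) ≈ -3.25 + 1507.7*I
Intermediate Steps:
l = -13/4 (l = 6*(-1/3) + 10*(-1/8) = -2 - 5/4 = -13/4 ≈ -3.2500)
N(r) = -7 + r*(5 + r) (N(r) = -7 + (r + 5)*r = -7 + (5 + r)*r = -7 + r*(5 + r))
B(U) = sqrt(U)*(-7 + U**2 + 5*U) (B(U) = (-7 + U**2 + 5*U)*sqrt(U) = sqrt(U)*(-7 + U**2 + 5*U))
Q(l) + B(-21) = -13/4 + sqrt(-21)*(-7 + (-21)**2 + 5*(-21)) = -13/4 + (I*sqrt(21))*(-7 + 441 - 105) = -13/4 + (I*sqrt(21))*329 = -13/4 + 329*I*sqrt(21)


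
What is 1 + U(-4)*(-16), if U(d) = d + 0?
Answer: 65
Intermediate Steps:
U(d) = d
1 + U(-4)*(-16) = 1 - 4*(-16) = 1 + 64 = 65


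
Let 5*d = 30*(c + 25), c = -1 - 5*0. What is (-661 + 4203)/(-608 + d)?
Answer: -1771/232 ≈ -7.6336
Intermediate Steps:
c = -1 (c = -1 + 0 = -1)
d = 144 (d = (30*(-1 + 25))/5 = (30*24)/5 = (1/5)*720 = 144)
(-661 + 4203)/(-608 + d) = (-661 + 4203)/(-608 + 144) = 3542/(-464) = 3542*(-1/464) = -1771/232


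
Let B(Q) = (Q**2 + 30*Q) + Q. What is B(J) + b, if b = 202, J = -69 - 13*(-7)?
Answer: 1368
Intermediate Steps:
J = 22 (J = -69 - 1*(-91) = -69 + 91 = 22)
B(Q) = Q**2 + 31*Q
B(J) + b = 22*(31 + 22) + 202 = 22*53 + 202 = 1166 + 202 = 1368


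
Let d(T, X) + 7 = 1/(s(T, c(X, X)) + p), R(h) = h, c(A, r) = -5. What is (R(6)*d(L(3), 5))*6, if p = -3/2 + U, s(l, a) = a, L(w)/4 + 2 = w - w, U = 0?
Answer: -3348/13 ≈ -257.54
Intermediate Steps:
L(w) = -8 (L(w) = -8 + 4*(w - w) = -8 + 4*0 = -8 + 0 = -8)
p = -3/2 (p = -3/2 + 0 = -3/2 ≈ -1.5000)
d(T, X) = -93/13 (d(T, X) = -7 + 1/(-5 - 3/2) = -7 + 1/(-13/2) = -7 - 2/13 = -93/13)
(R(6)*d(L(3), 5))*6 = (6*(-93/13))*6 = -558/13*6 = -3348/13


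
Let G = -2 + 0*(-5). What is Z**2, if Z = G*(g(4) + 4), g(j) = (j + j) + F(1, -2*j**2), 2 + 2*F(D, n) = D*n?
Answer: 100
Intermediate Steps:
G = -2 (G = -2 + 0 = -2)
F(D, n) = -1 + D*n/2 (F(D, n) = -1 + (D*n)/2 = -1 + D*n/2)
g(j) = -1 - j**2 + 2*j (g(j) = (j + j) + (-1 + (1/2)*1*(-2*j**2)) = 2*j + (-1 - j**2) = -1 - j**2 + 2*j)
Z = 10 (Z = -2*((-1 - 1*4**2 + 2*4) + 4) = -2*((-1 - 1*16 + 8) + 4) = -2*((-1 - 16 + 8) + 4) = -2*(-9 + 4) = -2*(-5) = 10)
Z**2 = 10**2 = 100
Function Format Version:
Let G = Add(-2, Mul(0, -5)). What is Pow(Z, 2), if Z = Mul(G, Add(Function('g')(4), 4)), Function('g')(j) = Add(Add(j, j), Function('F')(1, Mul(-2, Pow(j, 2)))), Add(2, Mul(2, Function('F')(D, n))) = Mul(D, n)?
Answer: 100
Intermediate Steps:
G = -2 (G = Add(-2, 0) = -2)
Function('F')(D, n) = Add(-1, Mul(Rational(1, 2), D, n)) (Function('F')(D, n) = Add(-1, Mul(Rational(1, 2), Mul(D, n))) = Add(-1, Mul(Rational(1, 2), D, n)))
Function('g')(j) = Add(-1, Mul(-1, Pow(j, 2)), Mul(2, j)) (Function('g')(j) = Add(Add(j, j), Add(-1, Mul(Rational(1, 2), 1, Mul(-2, Pow(j, 2))))) = Add(Mul(2, j), Add(-1, Mul(-1, Pow(j, 2)))) = Add(-1, Mul(-1, Pow(j, 2)), Mul(2, j)))
Z = 10 (Z = Mul(-2, Add(Add(-1, Mul(-1, Pow(4, 2)), Mul(2, 4)), 4)) = Mul(-2, Add(Add(-1, Mul(-1, 16), 8), 4)) = Mul(-2, Add(Add(-1, -16, 8), 4)) = Mul(-2, Add(-9, 4)) = Mul(-2, -5) = 10)
Pow(Z, 2) = Pow(10, 2) = 100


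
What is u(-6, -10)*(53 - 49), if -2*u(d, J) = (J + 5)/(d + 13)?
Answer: 10/7 ≈ 1.4286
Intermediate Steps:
u(d, J) = -(5 + J)/(2*(13 + d)) (u(d, J) = -(J + 5)/(2*(d + 13)) = -(5 + J)/(2*(13 + d)))
u(-6, -10)*(53 - 49) = ((-5 - 1*(-10))/(2*(13 - 6)))*(53 - 49) = ((½)*(-5 + 10)/7)*4 = ((½)*(⅐)*5)*4 = (5/14)*4 = 10/7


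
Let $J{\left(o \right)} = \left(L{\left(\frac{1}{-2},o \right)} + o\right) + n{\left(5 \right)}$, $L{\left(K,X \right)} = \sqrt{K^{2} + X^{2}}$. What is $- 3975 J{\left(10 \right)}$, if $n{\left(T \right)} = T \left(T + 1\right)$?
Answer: $-159000 - \frac{3975 \sqrt{401}}{2} \approx -1.988 \cdot 10^{5}$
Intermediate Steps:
$n{\left(T \right)} = T \left(1 + T\right)$
$J{\left(o \right)} = 30 + o + \sqrt{\frac{1}{4} + o^{2}}$ ($J{\left(o \right)} = \left(\sqrt{\left(\frac{1}{-2}\right)^{2} + o^{2}} + o\right) + 5 \left(1 + 5\right) = \left(\sqrt{\left(- \frac{1}{2}\right)^{2} + o^{2}} + o\right) + 5 \cdot 6 = \left(\sqrt{\frac{1}{4} + o^{2}} + o\right) + 30 = \left(o + \sqrt{\frac{1}{4} + o^{2}}\right) + 30 = 30 + o + \sqrt{\frac{1}{4} + o^{2}}$)
$- 3975 J{\left(10 \right)} = - 3975 \left(30 + 10 + \frac{\sqrt{1 + 4 \cdot 10^{2}}}{2}\right) = - 3975 \left(30 + 10 + \frac{\sqrt{1 + 4 \cdot 100}}{2}\right) = - 3975 \left(30 + 10 + \frac{\sqrt{1 + 400}}{2}\right) = - 3975 \left(30 + 10 + \frac{\sqrt{401}}{2}\right) = - 3975 \left(40 + \frac{\sqrt{401}}{2}\right) = -159000 - \frac{3975 \sqrt{401}}{2}$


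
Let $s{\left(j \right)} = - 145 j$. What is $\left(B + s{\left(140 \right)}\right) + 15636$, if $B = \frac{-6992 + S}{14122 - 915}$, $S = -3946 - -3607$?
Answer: $- \frac{61604779}{13207} \approx -4664.6$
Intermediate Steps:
$S = -339$ ($S = -3946 + 3607 = -339$)
$B = - \frac{7331}{13207}$ ($B = \frac{-6992 - 339}{14122 - 915} = - \frac{7331}{13207} \approx -0.55508$)
$\left(B + s{\left(140 \right)}\right) + 15636 = \left(- \frac{7331}{13207} - 20300\right) + 15636 = - \frac{268109431}{13207} + 15636 = - \frac{61604779}{13207}$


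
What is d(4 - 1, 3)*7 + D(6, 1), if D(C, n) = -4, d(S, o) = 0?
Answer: -4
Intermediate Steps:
d(4 - 1, 3)*7 + D(6, 1) = 0*7 - 4 = 0 - 4 = -4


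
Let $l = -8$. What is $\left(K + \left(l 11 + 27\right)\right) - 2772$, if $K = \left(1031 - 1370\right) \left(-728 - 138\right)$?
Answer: $290741$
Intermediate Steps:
$K = 293574$ ($K = \left(-339\right) \left(-866\right) = 293574$)
$\left(K + \left(l 11 + 27\right)\right) - 2772 = \left(293574 + \left(\left(-8\right) 11 + 27\right)\right) - 2772 = \left(293574 + \left(-88 + 27\right)\right) - 2772 = \left(293574 - 61\right) - 2772 = 293513 - 2772 = 290741$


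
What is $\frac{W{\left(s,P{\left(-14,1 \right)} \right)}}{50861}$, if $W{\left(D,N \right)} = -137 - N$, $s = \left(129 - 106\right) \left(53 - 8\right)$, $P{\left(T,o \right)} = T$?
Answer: $- \frac{123}{50861} \approx -0.0024184$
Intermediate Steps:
$s = 1035$ ($s = 23 \cdot 45 = 1035$)
$\frac{W{\left(s,P{\left(-14,1 \right)} \right)}}{50861} = \frac{-137 - -14}{50861} = \left(-137 + 14\right) \frac{1}{50861} = \left(-123\right) \frac{1}{50861} = - \frac{123}{50861}$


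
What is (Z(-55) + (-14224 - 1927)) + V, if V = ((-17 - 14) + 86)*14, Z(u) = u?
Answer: -15436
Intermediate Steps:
V = 770 (V = (-31 + 86)*14 = 55*14 = 770)
(Z(-55) + (-14224 - 1927)) + V = (-55 + (-14224 - 1927)) + 770 = (-55 - 16151) + 770 = -16206 + 770 = -15436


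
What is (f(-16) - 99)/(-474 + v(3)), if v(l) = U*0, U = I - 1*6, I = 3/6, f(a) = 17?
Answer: 41/237 ≈ 0.17300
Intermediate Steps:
I = 1/2 (I = 3*(1/6) = 1/2 ≈ 0.50000)
U = -11/2 (U = 1/2 - 1*6 = 1/2 - 6 = -11/2 ≈ -5.5000)
v(l) = 0 (v(l) = -11/2*0 = 0)
(f(-16) - 99)/(-474 + v(3)) = (17 - 99)/(-474 + 0) = -82/(-474) = -82*(-1/474) = 41/237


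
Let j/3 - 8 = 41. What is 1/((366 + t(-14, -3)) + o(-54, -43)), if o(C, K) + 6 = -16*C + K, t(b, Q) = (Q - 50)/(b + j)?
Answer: 133/157020 ≈ 0.00084703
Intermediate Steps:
j = 147 (j = 24 + 3*41 = 24 + 123 = 147)
t(b, Q) = (-50 + Q)/(147 + b) (t(b, Q) = (Q - 50)/(b + 147) = (-50 + Q)/(147 + b))
o(C, K) = -6 + K - 16*C (o(C, K) = -6 + (-16*C + K) = -6 + (K - 16*C) = -6 + K - 16*C)
1/((366 + t(-14, -3)) + o(-54, -43)) = 1/((366 + (-50 - 3)/(147 - 14)) + (-6 - 43 - 16*(-54))) = 1/((366 - 53/133) + (-6 - 43 + 864)) = 1/((366 + (1/133)*(-53)) + 815) = 1/((366 - 53/133) + 815) = 1/(48625/133 + 815) = 1/(157020/133) = 133/157020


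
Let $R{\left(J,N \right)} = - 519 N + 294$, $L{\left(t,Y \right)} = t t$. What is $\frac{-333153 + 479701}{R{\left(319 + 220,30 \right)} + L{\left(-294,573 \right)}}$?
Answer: $\frac{36637}{17790} \approx 2.0594$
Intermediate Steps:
$L{\left(t,Y \right)} = t^{2}$
$R{\left(J,N \right)} = 294 - 519 N$
$\frac{-333153 + 479701}{R{\left(319 + 220,30 \right)} + L{\left(-294,573 \right)}} = \frac{-333153 + 479701}{\left(294 - 15570\right) + \left(-294\right)^{2}} = \frac{146548}{\left(294 - 15570\right) + 86436} = \frac{146548}{-15276 + 86436} = \frac{146548}{71160} = 146548 \cdot \frac{1}{71160} = \frac{36637}{17790}$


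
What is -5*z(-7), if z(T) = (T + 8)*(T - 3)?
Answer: 50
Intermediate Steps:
z(T) = (-3 + T)*(8 + T) (z(T) = (8 + T)*(-3 + T) = (-3 + T)*(8 + T))
-5*z(-7) = -5*(-24 + (-7)**2 + 5*(-7)) = -5*(-24 + 49 - 35) = -5*(-10) = 50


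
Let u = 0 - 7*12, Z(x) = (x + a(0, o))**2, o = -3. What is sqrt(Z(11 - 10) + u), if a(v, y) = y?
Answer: 4*I*sqrt(5) ≈ 8.9443*I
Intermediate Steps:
Z(x) = (-3 + x)**2 (Z(x) = (x - 3)**2 = (-3 + x)**2)
u = -84 (u = 0 - 84 = -84)
sqrt(Z(11 - 10) + u) = sqrt((-3 + (11 - 10))**2 - 84) = sqrt((-3 + 1)**2 - 84) = sqrt((-2)**2 - 84) = sqrt(4 - 84) = sqrt(-80) = 4*I*sqrt(5)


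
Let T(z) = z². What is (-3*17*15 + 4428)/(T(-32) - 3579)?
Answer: -3663/2555 ≈ -1.4337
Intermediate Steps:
(-3*17*15 + 4428)/(T(-32) - 3579) = (-3*17*15 + 4428)/((-32)² - 3579) = (-51*15 + 4428)/(1024 - 3579) = (-765 + 4428)/(-2555) = 3663*(-1/2555) = -3663/2555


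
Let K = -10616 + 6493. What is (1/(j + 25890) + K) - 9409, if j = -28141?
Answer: -30460533/2251 ≈ -13532.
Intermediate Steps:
K = -4123
(1/(j + 25890) + K) - 9409 = (1/(-28141 + 25890) - 4123) - 9409 = (1/(-2251) - 4123) - 9409 = (-1/2251 - 4123) - 9409 = -9280874/2251 - 9409 = -30460533/2251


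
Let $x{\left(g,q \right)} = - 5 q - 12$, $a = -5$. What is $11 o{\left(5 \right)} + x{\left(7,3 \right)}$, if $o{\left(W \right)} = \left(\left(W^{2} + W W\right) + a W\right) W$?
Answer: $1348$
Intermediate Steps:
$x{\left(g,q \right)} = -12 - 5 q$
$o{\left(W \right)} = W \left(- 5 W + 2 W^{2}\right)$ ($o{\left(W \right)} = \left(\left(W^{2} + W W\right) - 5 W\right) W = \left(\left(W^{2} + W^{2}\right) - 5 W\right) W = \left(2 W^{2} - 5 W\right) W = \left(- 5 W + 2 W^{2}\right) W = W \left(- 5 W + 2 W^{2}\right)$)
$11 o{\left(5 \right)} + x{\left(7,3 \right)} = 11 \cdot 5^{2} \left(-5 + 2 \cdot 5\right) - 27 = 11 \cdot 25 \left(-5 + 10\right) - 27 = 11 \cdot 25 \cdot 5 - 27 = 11 \cdot 125 - 27 = 1375 - 27 = 1348$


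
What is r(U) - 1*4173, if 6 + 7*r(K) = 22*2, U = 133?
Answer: -29173/7 ≈ -4167.6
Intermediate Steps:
r(K) = 38/7 (r(K) = -6/7 + (22*2)/7 = -6/7 + (1/7)*44 = -6/7 + 44/7 = 38/7)
r(U) - 1*4173 = 38/7 - 1*4173 = 38/7 - 4173 = -29173/7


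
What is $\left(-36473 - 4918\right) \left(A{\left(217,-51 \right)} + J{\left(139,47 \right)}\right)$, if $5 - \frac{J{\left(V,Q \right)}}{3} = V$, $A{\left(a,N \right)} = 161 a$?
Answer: $-1429438185$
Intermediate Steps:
$J{\left(V,Q \right)} = 15 - 3 V$
$\left(-36473 - 4918\right) \left(A{\left(217,-51 \right)} + J{\left(139,47 \right)}\right) = \left(-36473 - 4918\right) \left(161 \cdot 217 + \left(15 - 417\right)\right) = - 41391 \left(34937 + \left(15 - 417\right)\right) = - 41391 \left(34937 - 402\right) = \left(-41391\right) 34535 = -1429438185$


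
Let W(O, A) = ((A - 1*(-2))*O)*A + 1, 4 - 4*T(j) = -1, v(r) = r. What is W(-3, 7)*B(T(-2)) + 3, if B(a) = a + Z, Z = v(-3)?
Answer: 332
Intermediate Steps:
Z = -3
T(j) = 5/4 (T(j) = 1 - ¼*(-1) = 1 + ¼ = 5/4)
W(O, A) = 1 + A*O*(2 + A) (W(O, A) = ((A + 2)*O)*A + 1 = ((2 + A)*O)*A + 1 = (O*(2 + A))*A + 1 = A*O*(2 + A) + 1 = 1 + A*O*(2 + A))
B(a) = -3 + a (B(a) = a - 3 = -3 + a)
W(-3, 7)*B(T(-2)) + 3 = (1 - 3*7² + 2*7*(-3))*(-3 + 5/4) + 3 = (1 - 3*49 - 42)*(-7/4) + 3 = (1 - 147 - 42)*(-7/4) + 3 = -188*(-7/4) + 3 = 329 + 3 = 332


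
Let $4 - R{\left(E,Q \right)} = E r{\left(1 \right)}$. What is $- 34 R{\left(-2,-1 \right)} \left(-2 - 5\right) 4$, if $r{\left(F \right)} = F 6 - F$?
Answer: $13328$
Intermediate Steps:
$r{\left(F \right)} = 5 F$ ($r{\left(F \right)} = 6 F - F = 5 F$)
$R{\left(E,Q \right)} = 4 - 5 E$ ($R{\left(E,Q \right)} = 4 - E 5 \cdot 1 = 4 - E 5 = 4 - 5 E$)
$- 34 R{\left(-2,-1 \right)} \left(-2 - 5\right) 4 = - 34 \left(4 - -10\right) \left(-2 - 5\right) 4 = - 34 \left(4 + 10\right) \left(\left(-7\right) 4\right) = \left(-34\right) 14 \left(-28\right) = \left(-476\right) \left(-28\right) = 13328$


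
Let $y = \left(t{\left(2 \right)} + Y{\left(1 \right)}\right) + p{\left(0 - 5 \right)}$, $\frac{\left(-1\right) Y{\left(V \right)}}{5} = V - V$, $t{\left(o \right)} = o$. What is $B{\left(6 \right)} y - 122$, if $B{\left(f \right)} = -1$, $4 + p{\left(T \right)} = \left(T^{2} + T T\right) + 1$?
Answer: $-171$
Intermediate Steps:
$p{\left(T \right)} = -3 + 2 T^{2}$ ($p{\left(T \right)} = -4 + \left(\left(T^{2} + T T\right) + 1\right) = -4 + \left(\left(T^{2} + T^{2}\right) + 1\right) = -4 + \left(2 T^{2} + 1\right) = -4 + \left(1 + 2 T^{2}\right) = -3 + 2 T^{2}$)
$Y{\left(V \right)} = 0$ ($Y{\left(V \right)} = - 5 \left(V - V\right) = \left(-5\right) 0 = 0$)
$y = 49$ ($y = \left(2 + 0\right) - \left(3 - 2 \left(0 - 5\right)^{2}\right) = 2 - \left(3 - 2 \left(0 - 5\right)^{2}\right) = 2 - \left(3 - 2 \left(-5\right)^{2}\right) = 2 + \left(-3 + 2 \cdot 25\right) = 2 + \left(-3 + 50\right) = 2 + 47 = 49$)
$B{\left(6 \right)} y - 122 = \left(-1\right) 49 - 122 = -49 - 122 = -171$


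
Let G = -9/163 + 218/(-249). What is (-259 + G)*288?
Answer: -1012781568/13529 ≈ -74860.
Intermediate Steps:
G = -37775/40587 (G = -9*1/163 + 218*(-1/249) = -9/163 - 218/249 = -37775/40587 ≈ -0.93072)
(-259 + G)*288 = (-259 - 37775/40587)*288 = -10549808/40587*288 = -1012781568/13529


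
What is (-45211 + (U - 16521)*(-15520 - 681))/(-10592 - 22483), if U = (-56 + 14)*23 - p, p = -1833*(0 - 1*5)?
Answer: -431743841/33075 ≈ -13053.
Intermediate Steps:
p = 9165 (p = -1833*(0 - 5) = -1833*(-5) = 9165)
U = -10131 (U = (-56 + 14)*23 - 1*9165 = -42*23 - 9165 = -966 - 9165 = -10131)
(-45211 + (U - 16521)*(-15520 - 681))/(-10592 - 22483) = (-45211 + (-10131 - 16521)*(-15520 - 681))/(-10592 - 22483) = (-45211 - 26652*(-16201))/(-33075) = (-45211 + 431789052)*(-1/33075) = 431743841*(-1/33075) = -431743841/33075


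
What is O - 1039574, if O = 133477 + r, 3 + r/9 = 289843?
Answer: 1702463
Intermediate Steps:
r = 2608560 (r = -27 + 9*289843 = -27 + 2608587 = 2608560)
O = 2742037 (O = 133477 + 2608560 = 2742037)
O - 1039574 = 2742037 - 1039574 = 1702463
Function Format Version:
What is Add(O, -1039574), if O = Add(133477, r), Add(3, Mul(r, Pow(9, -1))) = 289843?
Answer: 1702463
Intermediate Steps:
r = 2608560 (r = Add(-27, Mul(9, 289843)) = Add(-27, 2608587) = 2608560)
O = 2742037 (O = Add(133477, 2608560) = 2742037)
Add(O, -1039574) = Add(2742037, -1039574) = 1702463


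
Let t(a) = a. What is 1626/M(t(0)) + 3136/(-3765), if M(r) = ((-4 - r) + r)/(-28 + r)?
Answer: 42850094/3765 ≈ 11381.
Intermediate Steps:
M(r) = -4/(-28 + r)
1626/M(t(0)) + 3136/(-3765) = 1626/((-4/(-28 + 0))) + 3136/(-3765) = 1626/((-4/(-28))) + 3136*(-1/3765) = 1626/((-4*(-1/28))) - 3136/3765 = 1626/(1/7) - 3136/3765 = 1626*7 - 3136/3765 = 11382 - 3136/3765 = 42850094/3765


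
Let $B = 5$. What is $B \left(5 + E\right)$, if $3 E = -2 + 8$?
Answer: $35$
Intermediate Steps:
$E = 2$ ($E = \frac{-2 + 8}{3} = \frac{1}{3} \cdot 6 = 2$)
$B \left(5 + E\right) = 5 \left(5 + 2\right) = 5 \cdot 7 = 35$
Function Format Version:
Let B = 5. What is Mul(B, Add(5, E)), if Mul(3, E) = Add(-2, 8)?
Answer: 35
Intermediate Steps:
E = 2 (E = Mul(Rational(1, 3), Add(-2, 8)) = Mul(Rational(1, 3), 6) = 2)
Mul(B, Add(5, E)) = Mul(5, Add(5, 2)) = Mul(5, 7) = 35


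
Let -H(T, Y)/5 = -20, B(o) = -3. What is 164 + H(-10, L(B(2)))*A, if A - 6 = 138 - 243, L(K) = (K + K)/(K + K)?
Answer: -9736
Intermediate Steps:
L(K) = 1 (L(K) = (2*K)/((2*K)) = (2*K)*(1/(2*K)) = 1)
H(T, Y) = 100 (H(T, Y) = -5*(-20) = 100)
A = -99 (A = 6 + (138 - 243) = 6 - 105 = -99)
164 + H(-10, L(B(2)))*A = 164 + 100*(-99) = 164 - 9900 = -9736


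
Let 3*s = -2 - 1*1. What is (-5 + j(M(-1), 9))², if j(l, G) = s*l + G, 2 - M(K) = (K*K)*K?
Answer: 1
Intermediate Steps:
M(K) = 2 - K³ (M(K) = 2 - K*K*K = 2 - K²*K = 2 - K³)
s = -1 (s = (-2 - 1*1)/3 = (-2 - 1)/3 = (⅓)*(-3) = -1)
j(l, G) = G - l (j(l, G) = -l + G = G - l)
(-5 + j(M(-1), 9))² = (-5 + (9 - (2 - 1*(-1)³)))² = (-5 + (9 - (2 - 1*(-1))))² = (-5 + (9 - (2 + 1)))² = (-5 + (9 - 1*3))² = (-5 + (9 - 3))² = (-5 + 6)² = 1² = 1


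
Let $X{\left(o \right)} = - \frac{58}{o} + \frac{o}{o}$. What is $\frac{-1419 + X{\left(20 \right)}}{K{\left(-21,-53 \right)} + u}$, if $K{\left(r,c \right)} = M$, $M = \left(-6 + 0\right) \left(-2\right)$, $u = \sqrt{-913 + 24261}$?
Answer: $\frac{42627}{58010} - \frac{14209 \sqrt{5837}}{116020} \approx -8.6219$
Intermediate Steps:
$u = 2 \sqrt{5837}$ ($u = \sqrt{23348} = 2 \sqrt{5837} \approx 152.8$)
$M = 12$ ($M = \left(-6\right) \left(-2\right) = 12$)
$K{\left(r,c \right)} = 12$
$X{\left(o \right)} = 1 - \frac{58}{o}$ ($X{\left(o \right)} = - \frac{58}{o} + 1 = 1 - \frac{58}{o}$)
$\frac{-1419 + X{\left(20 \right)}}{K{\left(-21,-53 \right)} + u} = \frac{-1419 + \frac{-58 + 20}{20}}{12 + 2 \sqrt{5837}} = \frac{-1419 + \frac{1}{20} \left(-38\right)}{12 + 2 \sqrt{5837}} = \frac{-1419 - \frac{19}{10}}{12 + 2 \sqrt{5837}} = - \frac{14209}{10 \left(12 + 2 \sqrt{5837}\right)}$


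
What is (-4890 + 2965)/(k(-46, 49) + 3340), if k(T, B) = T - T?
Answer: -385/668 ≈ -0.57635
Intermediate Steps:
k(T, B) = 0
(-4890 + 2965)/(k(-46, 49) + 3340) = (-4890 + 2965)/(0 + 3340) = -1925/3340 = -1925*1/3340 = -385/668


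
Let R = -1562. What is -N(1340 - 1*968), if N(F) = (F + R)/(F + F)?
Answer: 595/372 ≈ 1.5995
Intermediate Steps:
N(F) = (-1562 + F)/(2*F) (N(F) = (F - 1562)/(F + F) = (-1562 + F)/((2*F)) = (-1562 + F)*(1/(2*F)) = (-1562 + F)/(2*F))
-N(1340 - 1*968) = -(-1562 + (1340 - 1*968))/(2*(1340 - 1*968)) = -(-1562 + (1340 - 968))/(2*(1340 - 968)) = -(-1562 + 372)/(2*372) = -(-1190)/(2*372) = -1*(-595/372) = 595/372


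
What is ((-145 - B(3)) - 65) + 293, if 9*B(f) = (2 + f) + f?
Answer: 739/9 ≈ 82.111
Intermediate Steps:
B(f) = 2/9 + 2*f/9 (B(f) = ((2 + f) + f)/9 = (2 + 2*f)/9 = 2/9 + 2*f/9)
((-145 - B(3)) - 65) + 293 = ((-145 - (2/9 + (2/9)*3)) - 65) + 293 = ((-145 - (2/9 + ⅔)) - 65) + 293 = ((-145 - 1*8/9) - 65) + 293 = ((-145 - 8/9) - 65) + 293 = (-1313/9 - 65) + 293 = -1898/9 + 293 = 739/9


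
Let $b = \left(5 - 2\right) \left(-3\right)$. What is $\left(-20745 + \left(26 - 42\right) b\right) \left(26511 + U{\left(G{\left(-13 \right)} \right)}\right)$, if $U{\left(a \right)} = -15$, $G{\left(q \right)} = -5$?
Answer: $-545844096$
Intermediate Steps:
$b = -9$ ($b = 3 \left(-3\right) = -9$)
$\left(-20745 + \left(26 - 42\right) b\right) \left(26511 + U{\left(G{\left(-13 \right)} \right)}\right) = \left(-20745 + \left(26 - 42\right) \left(-9\right)\right) \left(26511 - 15\right) = \left(-20745 - -144\right) 26496 = \left(-20745 + 144\right) 26496 = \left(-20601\right) 26496 = -545844096$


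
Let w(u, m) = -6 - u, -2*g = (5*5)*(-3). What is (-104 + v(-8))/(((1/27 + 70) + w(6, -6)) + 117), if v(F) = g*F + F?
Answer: -5562/2363 ≈ -2.3538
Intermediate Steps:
g = 75/2 (g = -5*5*(-3)/2 = -25*(-3)/2 = -1/2*(-75) = 75/2 ≈ 37.500)
v(F) = 77*F/2 (v(F) = 75*F/2 + F = 77*F/2)
(-104 + v(-8))/(((1/27 + 70) + w(6, -6)) + 117) = (-104 + (77/2)*(-8))/(((1/27 + 70) + (-6 - 1*6)) + 117) = (-104 - 308)/(((1/27 + 70) + (-6 - 6)) + 117) = -412/((1891/27 - 12) + 117) = -412/(1567/27 + 117) = -412/4726/27 = -412*27/4726 = -5562/2363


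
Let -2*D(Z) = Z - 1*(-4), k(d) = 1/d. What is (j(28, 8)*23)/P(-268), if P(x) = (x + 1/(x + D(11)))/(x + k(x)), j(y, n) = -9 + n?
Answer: -182047645/7915112 ≈ -23.000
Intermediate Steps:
D(Z) = -2 - Z/2 (D(Z) = -(Z - 1*(-4))/2 = -(Z + 4)/2 = -(4 + Z)/2 = -2 - Z/2)
P(x) = (x + 1/(-15/2 + x))/(x + 1/x) (P(x) = (x + 1/(x + (-2 - ½*11)))/(x + 1/x) = (x + 1/(x + (-2 - 11/2)))/(x + 1/x) = (x + 1/(x - 15/2))/(x + 1/x) = (x + 1/(-15/2 + x))/(x + 1/x))
(j(28, 8)*23)/P(-268) = ((-9 + 8)*23)/((-268*(2 - 15*(-268) + 2*(-268)²)/(-15 - 268*(2 - 15*(-268) + 2*(-268)²)))) = (-1*23)/((-268*(2 + 4020 + 2*71824)/(-15 - 268*(2 + 4020 + 2*71824)))) = -23*(-(-15 - 268*(2 + 4020 + 143648))/(268*(2 + 4020 + 143648))) = -23/((-268*147670/(-15 - 268*147670))) = -23/((-268*147670/(-15 - 39575560))) = -23/((-268*147670/(-39575575))) = -23/((-268*(-1/39575575)*147670)) = -23/7915112/7915115 = -23*7915115/7915112 = -182047645/7915112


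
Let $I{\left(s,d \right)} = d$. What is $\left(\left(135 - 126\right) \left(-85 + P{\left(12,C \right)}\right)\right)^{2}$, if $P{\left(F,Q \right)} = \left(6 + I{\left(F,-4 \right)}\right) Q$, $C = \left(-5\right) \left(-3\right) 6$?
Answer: $731025$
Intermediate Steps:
$C = 90$ ($C = 15 \cdot 6 = 90$)
$P{\left(F,Q \right)} = 2 Q$ ($P{\left(F,Q \right)} = \left(6 - 4\right) Q = 2 Q$)
$\left(\left(135 - 126\right) \left(-85 + P{\left(12,C \right)}\right)\right)^{2} = \left(\left(135 - 126\right) \left(-85 + 2 \cdot 90\right)\right)^{2} = \left(9 \left(-85 + 180\right)\right)^{2} = \left(9 \cdot 95\right)^{2} = 855^{2} = 731025$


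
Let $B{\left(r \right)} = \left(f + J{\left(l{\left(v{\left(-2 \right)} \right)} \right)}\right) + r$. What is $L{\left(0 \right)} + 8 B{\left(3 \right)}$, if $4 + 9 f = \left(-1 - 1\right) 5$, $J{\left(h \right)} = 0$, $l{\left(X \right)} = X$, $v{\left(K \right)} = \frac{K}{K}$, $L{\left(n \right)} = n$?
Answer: $\frac{104}{9} \approx 11.556$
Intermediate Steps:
$v{\left(K \right)} = 1$
$f = - \frac{14}{9}$ ($f = - \frac{4}{9} + \frac{\left(-1 - 1\right) 5}{9} = - \frac{4}{9} + \frac{\left(-2\right) 5}{9} = - \frac{4}{9} + \frac{1}{9} \left(-10\right) = - \frac{4}{9} - \frac{10}{9} = - \frac{14}{9} \approx -1.5556$)
$B{\left(r \right)} = - \frac{14}{9} + r$ ($B{\left(r \right)} = \left(- \frac{14}{9} + 0\right) + r = - \frac{14}{9} + r$)
$L{\left(0 \right)} + 8 B{\left(3 \right)} = 0 + 8 \left(- \frac{14}{9} + 3\right) = 0 + 8 \cdot \frac{13}{9} = 0 + \frac{104}{9} = \frac{104}{9}$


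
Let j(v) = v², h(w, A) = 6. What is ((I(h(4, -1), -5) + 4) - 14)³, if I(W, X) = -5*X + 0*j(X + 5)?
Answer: 3375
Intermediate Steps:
I(W, X) = -5*X (I(W, X) = -5*X + 0*(X + 5)² = -5*X + 0*(5 + X)² = -5*X + 0 = -5*X)
((I(h(4, -1), -5) + 4) - 14)³ = ((-5*(-5) + 4) - 14)³ = ((25 + 4) - 14)³ = (29 - 14)³ = 15³ = 3375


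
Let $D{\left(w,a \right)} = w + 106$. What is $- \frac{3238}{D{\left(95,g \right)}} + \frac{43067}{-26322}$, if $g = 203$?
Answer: $- \frac{31295701}{1763574} \approx -17.746$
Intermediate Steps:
$D{\left(w,a \right)} = 106 + w$
$- \frac{3238}{D{\left(95,g \right)}} + \frac{43067}{-26322} = - \frac{3238}{106 + 95} + \frac{43067}{-26322} = - \frac{3238}{201} + 43067 \left(- \frac{1}{26322}\right) = \left(-3238\right) \frac{1}{201} - \frac{43067}{26322} = - \frac{3238}{201} - \frac{43067}{26322} = - \frac{31295701}{1763574}$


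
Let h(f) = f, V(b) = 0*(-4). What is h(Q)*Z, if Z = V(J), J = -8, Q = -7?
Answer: 0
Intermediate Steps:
V(b) = 0
Z = 0
h(Q)*Z = -7*0 = 0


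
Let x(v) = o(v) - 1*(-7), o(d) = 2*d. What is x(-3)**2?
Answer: 1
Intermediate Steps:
x(v) = 7 + 2*v (x(v) = 2*v - 1*(-7) = 2*v + 7 = 7 + 2*v)
x(-3)**2 = (7 + 2*(-3))**2 = (7 - 6)**2 = 1**2 = 1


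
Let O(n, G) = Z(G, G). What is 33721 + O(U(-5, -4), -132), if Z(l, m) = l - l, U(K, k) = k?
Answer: 33721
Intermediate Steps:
Z(l, m) = 0
O(n, G) = 0
33721 + O(U(-5, -4), -132) = 33721 + 0 = 33721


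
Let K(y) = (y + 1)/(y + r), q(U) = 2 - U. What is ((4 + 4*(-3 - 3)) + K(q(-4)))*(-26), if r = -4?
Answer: 429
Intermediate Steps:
K(y) = (1 + y)/(-4 + y) (K(y) = (y + 1)/(y - 4) = (1 + y)/(-4 + y))
((4 + 4*(-3 - 3)) + K(q(-4)))*(-26) = ((4 + 4*(-3 - 3)) + (1 + (2 - 1*(-4)))/(-4 + (2 - 1*(-4))))*(-26) = ((4 + 4*(-6)) + (1 + (2 + 4))/(-4 + (2 + 4)))*(-26) = ((4 - 24) + (1 + 6)/(-4 + 6))*(-26) = (-20 + 7/2)*(-26) = -33/2*(-26) = 429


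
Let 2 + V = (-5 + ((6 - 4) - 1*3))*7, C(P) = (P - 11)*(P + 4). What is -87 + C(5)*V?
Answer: 2289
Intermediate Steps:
C(P) = (-11 + P)*(4 + P)
V = -44 (V = -2 + (-5 + ((6 - 4) - 1*3))*7 = -2 + (-5 + (2 - 3))*7 = -2 + (-5 - 1)*7 = -2 - 6*7 = -2 - 42 = -44)
-87 + C(5)*V = -87 + (-44 + 5² - 7*5)*(-44) = -87 + (-44 + 25 - 35)*(-44) = -87 - 54*(-44) = -87 + 2376 = 2289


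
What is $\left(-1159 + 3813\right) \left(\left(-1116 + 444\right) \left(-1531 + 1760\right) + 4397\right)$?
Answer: $-396749114$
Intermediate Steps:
$\left(-1159 + 3813\right) \left(\left(-1116 + 444\right) \left(-1531 + 1760\right) + 4397\right) = 2654 \left(\left(-672\right) 229 + 4397\right) = 2654 \left(-153888 + 4397\right) = 2654 \left(-149491\right) = -396749114$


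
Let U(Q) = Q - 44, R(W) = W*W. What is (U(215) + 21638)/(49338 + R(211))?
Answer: 21809/93859 ≈ 0.23236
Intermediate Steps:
R(W) = W²
U(Q) = -44 + Q
(U(215) + 21638)/(49338 + R(211)) = ((-44 + 215) + 21638)/(49338 + 211²) = (171 + 21638)/(49338 + 44521) = 21809/93859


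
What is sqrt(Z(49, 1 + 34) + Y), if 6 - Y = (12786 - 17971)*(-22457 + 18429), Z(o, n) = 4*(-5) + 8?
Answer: I*sqrt(20885186) ≈ 4570.0*I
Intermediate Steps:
Z(o, n) = -12 (Z(o, n) = -20 + 8 = -12)
Y = -20885174 (Y = 6 - (12786 - 17971)*(-22457 + 18429) = 6 - (-5185)*(-4028) = 6 - 1*20885180 = 6 - 20885180 = -20885174)
sqrt(Z(49, 1 + 34) + Y) = sqrt(-12 - 20885174) = sqrt(-20885186) = I*sqrt(20885186)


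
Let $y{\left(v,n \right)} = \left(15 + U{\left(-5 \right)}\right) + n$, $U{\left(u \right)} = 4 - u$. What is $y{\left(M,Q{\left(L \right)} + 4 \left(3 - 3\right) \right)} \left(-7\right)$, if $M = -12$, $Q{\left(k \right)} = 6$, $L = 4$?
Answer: $-210$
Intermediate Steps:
$y{\left(v,n \right)} = 24 + n$ ($y{\left(v,n \right)} = \left(15 + \left(4 - -5\right)\right) + n = \left(15 + \left(4 + 5\right)\right) + n = \left(15 + 9\right) + n = 24 + n$)
$y{\left(M,Q{\left(L \right)} + 4 \left(3 - 3\right) \right)} \left(-7\right) = \left(24 + \left(6 + 4 \left(3 - 3\right)\right)\right) \left(-7\right) = \left(24 + \left(6 + 4 \cdot 0\right)\right) \left(-7\right) = \left(24 + \left(6 + 0\right)\right) \left(-7\right) = \left(24 + 6\right) \left(-7\right) = 30 \left(-7\right) = -210$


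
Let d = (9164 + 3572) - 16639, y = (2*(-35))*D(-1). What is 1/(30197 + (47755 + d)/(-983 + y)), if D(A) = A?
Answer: 913/27526009 ≈ 3.3169e-5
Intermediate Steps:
y = 70 (y = (2*(-35))*(-1) = -70*(-1) = 70)
d = -3903 (d = 12736 - 16639 = -3903)
1/(30197 + (47755 + d)/(-983 + y)) = 1/(30197 + (47755 - 3903)/(-983 + 70)) = 1/(30197 + 43852/(-913)) = 1/(30197 + 43852*(-1/913)) = 1/(30197 - 43852/913) = 1/(27526009/913) = 913/27526009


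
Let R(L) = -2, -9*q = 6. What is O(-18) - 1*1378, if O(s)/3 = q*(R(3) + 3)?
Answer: -1380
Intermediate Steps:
q = -⅔ (q = -⅑*6 = -⅔ ≈ -0.66667)
O(s) = -2 (O(s) = 3*(-2*(-2 + 3)/3) = 3*(-⅔*1) = 3*(-⅔) = -2)
O(-18) - 1*1378 = -2 - 1*1378 = -2 - 1378 = -1380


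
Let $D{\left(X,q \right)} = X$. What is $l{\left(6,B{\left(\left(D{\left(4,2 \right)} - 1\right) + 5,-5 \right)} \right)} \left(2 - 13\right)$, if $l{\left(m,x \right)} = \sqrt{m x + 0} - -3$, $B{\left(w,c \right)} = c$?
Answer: $-33 - 11 i \sqrt{30} \approx -33.0 - 60.25 i$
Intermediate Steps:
$l{\left(m,x \right)} = 3 + \sqrt{m x}$ ($l{\left(m,x \right)} = \sqrt{m x} + 3 = 3 + \sqrt{m x}$)
$l{\left(6,B{\left(\left(D{\left(4,2 \right)} - 1\right) + 5,-5 \right)} \right)} \left(2 - 13\right) = \left(3 + \sqrt{6 \left(-5\right)}\right) \left(2 - 13\right) = \left(3 + \sqrt{-30}\right) \left(-11\right) = \left(3 + i \sqrt{30}\right) \left(-11\right) = -33 - 11 i \sqrt{30}$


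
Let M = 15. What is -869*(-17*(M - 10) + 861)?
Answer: -674344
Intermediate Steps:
-869*(-17*(M - 10) + 861) = -869*(-17*(15 - 10) + 861) = -869*(-17*5 + 861) = -869*(-85 + 861) = -869*776 = -674344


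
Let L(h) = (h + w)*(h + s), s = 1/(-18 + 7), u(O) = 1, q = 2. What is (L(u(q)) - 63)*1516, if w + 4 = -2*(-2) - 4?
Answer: -1096068/11 ≈ -99643.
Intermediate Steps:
w = -4 (w = -4 + (-2*(-2) - 4) = -4 + (4 - 4) = -4 + 0 = -4)
s = -1/11 (s = 1/(-11) = -1/11 ≈ -0.090909)
L(h) = (-4 + h)*(-1/11 + h) (L(h) = (h - 4)*(h - 1/11) = (-4 + h)*(-1/11 + h))
(L(u(q)) - 63)*1516 = ((4/11 + 1² - 45/11*1) - 63)*1516 = ((4/11 + 1 - 45/11) - 63)*1516 = (-30/11 - 63)*1516 = -723/11*1516 = -1096068/11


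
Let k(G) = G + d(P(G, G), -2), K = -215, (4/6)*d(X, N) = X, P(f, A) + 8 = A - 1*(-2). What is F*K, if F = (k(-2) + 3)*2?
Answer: 4730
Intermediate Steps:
P(f, A) = -6 + A (P(f, A) = -8 + (A - 1*(-2)) = -8 + (A + 2) = -8 + (2 + A) = -6 + A)
d(X, N) = 3*X/2
k(G) = -9 + 5*G/2 (k(G) = G + 3*(-6 + G)/2 = G + (-9 + 3*G/2) = -9 + 5*G/2)
F = -22 (F = ((-9 + (5/2)*(-2)) + 3)*2 = ((-9 - 5) + 3)*2 = (-14 + 3)*2 = -11*2 = -22)
F*K = -22*(-215) = 4730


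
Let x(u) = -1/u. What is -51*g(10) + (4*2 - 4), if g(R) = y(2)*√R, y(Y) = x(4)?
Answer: 4 + 51*√10/4 ≈ 44.319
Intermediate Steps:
y(Y) = -¼ (y(Y) = -1/4 = -1*¼ = -¼)
g(R) = -√R/4
-51*g(10) + (4*2 - 4) = -(-51)*√10/4 + (4*2 - 4) = 51*√10/4 + (8 - 4) = 51*√10/4 + 4 = 4 + 51*√10/4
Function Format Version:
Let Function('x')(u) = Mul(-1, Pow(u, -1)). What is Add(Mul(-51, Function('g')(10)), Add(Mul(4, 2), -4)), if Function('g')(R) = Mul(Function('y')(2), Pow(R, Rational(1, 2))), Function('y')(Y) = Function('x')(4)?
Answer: Add(4, Mul(Rational(51, 4), Pow(10, Rational(1, 2)))) ≈ 44.319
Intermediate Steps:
Function('y')(Y) = Rational(-1, 4) (Function('y')(Y) = Mul(-1, Pow(4, -1)) = Mul(-1, Rational(1, 4)) = Rational(-1, 4))
Function('g')(R) = Mul(Rational(-1, 4), Pow(R, Rational(1, 2)))
Add(Mul(-51, Function('g')(10)), Add(Mul(4, 2), -4)) = Add(Mul(-51, Mul(Rational(-1, 4), Pow(10, Rational(1, 2)))), Add(Mul(4, 2), -4)) = Add(Mul(Rational(51, 4), Pow(10, Rational(1, 2))), Add(8, -4)) = Add(Mul(Rational(51, 4), Pow(10, Rational(1, 2))), 4) = Add(4, Mul(Rational(51, 4), Pow(10, Rational(1, 2))))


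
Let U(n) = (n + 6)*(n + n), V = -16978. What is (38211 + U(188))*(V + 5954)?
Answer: -1225372720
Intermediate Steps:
U(n) = 2*n*(6 + n) (U(n) = (6 + n)*(2*n) = 2*n*(6 + n))
(38211 + U(188))*(V + 5954) = (38211 + 2*188*(6 + 188))*(-16978 + 5954) = (38211 + 2*188*194)*(-11024) = (38211 + 72944)*(-11024) = 111155*(-11024) = -1225372720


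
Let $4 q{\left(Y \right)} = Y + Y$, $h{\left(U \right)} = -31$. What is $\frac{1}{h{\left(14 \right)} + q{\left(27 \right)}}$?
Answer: $- \frac{2}{35} \approx -0.057143$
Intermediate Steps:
$q{\left(Y \right)} = \frac{Y}{2}$ ($q{\left(Y \right)} = \frac{Y + Y}{4} = \frac{2 Y}{4} = \frac{Y}{2}$)
$\frac{1}{h{\left(14 \right)} + q{\left(27 \right)}} = \frac{1}{-31 + \frac{1}{2} \cdot 27} = \frac{1}{-31 + \frac{27}{2}} = \frac{1}{- \frac{35}{2}} = - \frac{2}{35}$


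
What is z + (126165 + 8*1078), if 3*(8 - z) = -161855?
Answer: 566246/3 ≈ 1.8875e+5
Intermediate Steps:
z = 161879/3 (z = 8 - 1/3*(-161855) = 8 + 161855/3 = 161879/3 ≈ 53960.)
z + (126165 + 8*1078) = 161879/3 + (126165 + 8*1078) = 161879/3 + (126165 + 8624) = 161879/3 + 134789 = 566246/3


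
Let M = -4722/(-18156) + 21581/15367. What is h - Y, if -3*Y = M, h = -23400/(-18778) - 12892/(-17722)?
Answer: 29344689649392059/11605967372080554 ≈ 2.5284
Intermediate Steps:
h = 164195194/83195929 (h = -23400*(-1/18778) - 12892*(-1/17722) = 11700/9389 + 6446/8861 = 164195194/83195929 ≈ 1.9736)
M = 77397935/46500542 (M = -4722*(-1/18156) + 21581*(1/15367) = 787/3026 + 21581/15367 = 77397935/46500542 ≈ 1.6645)
Y = -77397935/139501626 (Y = -1/3*77397935/46500542 = -77397935/139501626 ≈ -0.55482)
h - Y = 164195194/83195929 - 1*(-77397935/139501626) = 164195194/83195929 + 77397935/139501626 = 29344689649392059/11605967372080554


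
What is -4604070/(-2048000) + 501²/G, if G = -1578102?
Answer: 112527367119/53865881600 ≈ 2.0890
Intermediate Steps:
-4604070/(-2048000) + 501²/G = -4604070/(-2048000) + 501²/(-1578102) = -4604070*(-1/2048000) + 251001*(-1/1578102) = 460407/204800 - 83667/526034 = 112527367119/53865881600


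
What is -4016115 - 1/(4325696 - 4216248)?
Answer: -439555754521/109448 ≈ -4.0161e+6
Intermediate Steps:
-4016115 - 1/(4325696 - 4216248) = -4016115 - 1/109448 = -439555754521/109448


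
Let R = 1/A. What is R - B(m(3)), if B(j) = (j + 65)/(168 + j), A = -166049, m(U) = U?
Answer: -11291503/28394379 ≈ -0.39767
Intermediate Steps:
B(j) = (65 + j)/(168 + j)
R = -1/166049 (R = 1/(-166049) = -1/166049 ≈ -6.0223e-6)
R - B(m(3)) = -1/166049 - (65 + 3)/(168 + 3) = -1/166049 - 68/171 = -11291503/28394379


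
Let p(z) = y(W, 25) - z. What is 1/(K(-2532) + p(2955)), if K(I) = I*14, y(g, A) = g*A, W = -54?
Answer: -1/39753 ≈ -2.5155e-5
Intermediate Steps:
y(g, A) = A*g
K(I) = 14*I
p(z) = -1350 - z (p(z) = 25*(-54) - z = -1350 - z)
1/(K(-2532) + p(2955)) = 1/(14*(-2532) + (-1350 - 1*2955)) = 1/(-35448 + (-1350 - 2955)) = 1/(-35448 - 4305) = 1/(-39753) = -1/39753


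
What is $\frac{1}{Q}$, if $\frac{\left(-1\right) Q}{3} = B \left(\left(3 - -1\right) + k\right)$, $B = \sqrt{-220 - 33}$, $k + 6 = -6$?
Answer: $- \frac{i \sqrt{253}}{6072} \approx - 0.0026196 i$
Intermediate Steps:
$k = -12$ ($k = -6 - 6 = -12$)
$B = i \sqrt{253}$ ($B = \sqrt{-253} = i \sqrt{253} \approx 15.906 i$)
$Q = 24 i \sqrt{253}$ ($Q = - 3 i \sqrt{253} \left(\left(3 - -1\right) - 12\right) = - 3 i \sqrt{253} \left(\left(3 + 1\right) - 12\right) = - 3 i \sqrt{253} \left(4 - 12\right) = - 3 i \sqrt{253} \left(-8\right) = - 3 \left(- 8 i \sqrt{253}\right) = 24 i \sqrt{253} \approx 381.74 i$)
$\frac{1}{Q} = \frac{1}{24 i \sqrt{253}} = - \frac{i \sqrt{253}}{6072}$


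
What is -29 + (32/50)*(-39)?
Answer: -1349/25 ≈ -53.960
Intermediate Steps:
-29 + (32/50)*(-39) = -29 + (32*(1/50))*(-39) = -29 + (16/25)*(-39) = -29 - 624/25 = -1349/25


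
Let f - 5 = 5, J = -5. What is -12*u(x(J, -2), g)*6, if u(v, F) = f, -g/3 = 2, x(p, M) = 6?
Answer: -720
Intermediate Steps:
g = -6 (g = -3*2 = -6)
f = 10 (f = 5 + 5 = 10)
u(v, F) = 10
-12*u(x(J, -2), g)*6 = -12*10*6 = -120*6 = -720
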